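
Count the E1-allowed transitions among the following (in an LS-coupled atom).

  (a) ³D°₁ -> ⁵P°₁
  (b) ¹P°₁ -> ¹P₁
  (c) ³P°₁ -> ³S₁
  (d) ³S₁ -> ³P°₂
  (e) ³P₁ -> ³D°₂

4

(a) forbidden (parity, ΔS fail)
(b) allowed
(c) allowed
(d) allowed
(e) allowed
Total allowed: 4 of 5.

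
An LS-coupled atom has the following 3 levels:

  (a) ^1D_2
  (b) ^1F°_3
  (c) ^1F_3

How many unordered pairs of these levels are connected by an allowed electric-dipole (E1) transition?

(a)–(b): allowed.
(a)–(c): forbidden (parity).
(b)–(c): allowed.
Allowed pairs: 2 of 3.

2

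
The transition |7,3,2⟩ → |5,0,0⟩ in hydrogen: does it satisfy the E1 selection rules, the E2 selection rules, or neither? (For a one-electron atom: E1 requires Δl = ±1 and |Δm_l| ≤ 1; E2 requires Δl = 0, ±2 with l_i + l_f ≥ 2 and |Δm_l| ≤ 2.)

neither

Δl = 0 − 3 = -3; l_i + l_f = 3.
Δm_l = -2.
E1 (Δl = ±1, |Δm_l| ≤ 1): not satisfied.
E2 (Δl = 0,±2, l_i+l_f ≥ 2, |Δm_l| ≤ 2): not satisfied.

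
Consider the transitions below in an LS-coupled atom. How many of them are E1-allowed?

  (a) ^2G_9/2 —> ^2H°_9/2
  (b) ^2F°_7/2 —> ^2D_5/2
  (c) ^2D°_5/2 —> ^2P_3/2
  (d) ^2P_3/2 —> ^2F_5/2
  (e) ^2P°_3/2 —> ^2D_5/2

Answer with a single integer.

4

(a) allowed
(b) allowed
(c) allowed
(d) forbidden (parity, ΔL fail)
(e) allowed
Total allowed: 4 of 5.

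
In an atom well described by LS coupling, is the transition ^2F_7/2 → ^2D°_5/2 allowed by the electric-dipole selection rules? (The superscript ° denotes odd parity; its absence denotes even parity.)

allowed

Initial level: S=1/2, L=3, J=7/2, parity even. Final level: S=1/2, L=2, J=5/2, parity odd.
Parity must change: even → odd — satisfied.
ΔS = 0: S: 1/2 → 1/2 — satisfied.
ΔL = 0, ±1 (not L=0↔0): L: 3 → 2, ΔL = -1 — satisfied.
ΔJ = 0, ±1 (not J=0↔0): J: 7/2 → 5/2, ΔJ = -1 — satisfied.
All four E1 rules are satisfied.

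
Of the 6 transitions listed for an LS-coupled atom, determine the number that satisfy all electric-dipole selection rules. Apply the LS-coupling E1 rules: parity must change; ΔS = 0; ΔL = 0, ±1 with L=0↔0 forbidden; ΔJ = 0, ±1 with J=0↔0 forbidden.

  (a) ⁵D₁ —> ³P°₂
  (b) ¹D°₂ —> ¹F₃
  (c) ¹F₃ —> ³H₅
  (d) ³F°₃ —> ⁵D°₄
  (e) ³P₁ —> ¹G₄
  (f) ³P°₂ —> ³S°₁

1

(a) forbidden (ΔS fails)
(b) allowed
(c) forbidden (parity, ΔS, ΔL, ΔJ fail)
(d) forbidden (parity, ΔS fail)
(e) forbidden (parity, ΔS, ΔL, ΔJ fail)
(f) forbidden (parity fails)
Total allowed: 1 of 6.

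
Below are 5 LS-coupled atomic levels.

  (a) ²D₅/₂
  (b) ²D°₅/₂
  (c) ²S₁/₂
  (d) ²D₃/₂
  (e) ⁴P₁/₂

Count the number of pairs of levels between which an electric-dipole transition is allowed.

2

(a)–(b): allowed.
(a)–(c): forbidden (parity, ΔL, ΔJ).
(a)–(d): forbidden (parity).
(a)–(e): forbidden (parity, ΔS, ΔJ).
(b)–(c): forbidden (ΔL, ΔJ).
(b)–(d): allowed.
(b)–(e): forbidden (ΔS, ΔJ).
(c)–(d): forbidden (parity, ΔL).
(c)–(e): forbidden (parity, ΔS).
(d)–(e): forbidden (parity, ΔS).
Allowed pairs: 2 of 10.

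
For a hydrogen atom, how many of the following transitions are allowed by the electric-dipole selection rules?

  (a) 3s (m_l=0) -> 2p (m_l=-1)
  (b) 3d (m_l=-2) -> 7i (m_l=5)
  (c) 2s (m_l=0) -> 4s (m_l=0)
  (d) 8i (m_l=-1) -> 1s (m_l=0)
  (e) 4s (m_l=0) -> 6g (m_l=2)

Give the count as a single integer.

1

(a) allowed
(b) forbidden — Δl = +4 (E1 requires Δl = ±1); Δm_l = +7 (E1 requires Δm_l = 0, ±1)
(c) forbidden — Δl = +0 (E1 requires Δl = ±1)
(d) forbidden — Δl = -6 (E1 requires Δl = ±1)
(e) forbidden — Δl = +4 (E1 requires Δl = ±1); Δm_l = +2 (E1 requires Δm_l = 0, ±1)
Total allowed: 1 of 5.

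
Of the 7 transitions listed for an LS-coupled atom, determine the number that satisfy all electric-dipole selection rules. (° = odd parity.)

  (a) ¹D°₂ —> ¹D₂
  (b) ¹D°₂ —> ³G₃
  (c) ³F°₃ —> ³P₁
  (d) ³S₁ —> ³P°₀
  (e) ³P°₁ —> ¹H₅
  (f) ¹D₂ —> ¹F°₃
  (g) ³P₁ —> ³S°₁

4

(a) allowed
(b) forbidden (ΔS, ΔL fail)
(c) forbidden (ΔL, ΔJ fail)
(d) allowed
(e) forbidden (ΔS, ΔL, ΔJ fail)
(f) allowed
(g) allowed
Total allowed: 4 of 7.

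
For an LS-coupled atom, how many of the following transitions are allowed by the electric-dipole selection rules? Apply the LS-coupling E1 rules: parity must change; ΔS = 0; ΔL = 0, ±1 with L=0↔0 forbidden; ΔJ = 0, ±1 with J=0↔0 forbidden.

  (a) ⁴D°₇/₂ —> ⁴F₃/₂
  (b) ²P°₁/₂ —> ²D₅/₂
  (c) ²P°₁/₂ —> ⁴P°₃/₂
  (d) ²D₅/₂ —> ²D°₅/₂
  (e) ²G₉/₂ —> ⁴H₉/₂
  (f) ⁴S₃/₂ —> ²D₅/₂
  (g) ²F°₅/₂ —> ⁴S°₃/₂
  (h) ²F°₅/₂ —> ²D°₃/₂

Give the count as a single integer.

(a) forbidden (ΔJ fails)
(b) forbidden (ΔJ fails)
(c) forbidden (parity, ΔS fail)
(d) allowed
(e) forbidden (parity, ΔS fail)
(f) forbidden (parity, ΔS, ΔL fail)
(g) forbidden (parity, ΔS, ΔL fail)
(h) forbidden (parity fails)
Total allowed: 1 of 8.

1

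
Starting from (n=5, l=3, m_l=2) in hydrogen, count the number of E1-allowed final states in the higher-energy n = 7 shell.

5

E1 requires Δl = ±1, so l_f ∈ {2, 4}; with 0 ≤ l_f ≤ n_f−1 = 6, the allowed l_f values are {2, 4}.
For l_f = 2: m_f ∈ {m_i−1, m_i, m_i+1} ∩ [−2, 2] = {1, 2} → 2 states.
For l_f = 4: m_f ∈ {m_i−1, m_i, m_i+1} ∩ [−4, 4] = {1, 2, 3} → 3 states.
Total: 5.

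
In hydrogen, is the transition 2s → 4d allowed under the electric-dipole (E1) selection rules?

forbidden

Initial l = 0, final l = 2, so Δl = +2. E1 requires Δl = ±1: fails.
The transition is electric-dipole forbidden.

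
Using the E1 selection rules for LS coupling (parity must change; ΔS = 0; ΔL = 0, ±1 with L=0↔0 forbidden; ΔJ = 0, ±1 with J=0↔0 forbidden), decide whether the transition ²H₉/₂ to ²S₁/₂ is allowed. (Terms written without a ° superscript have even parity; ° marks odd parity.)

ΔJ = 0, ±1 (not J=0↔0): J: 9/2 → 1/2, ΔJ = -4 — ✗.
Parity must change: even → even — ✗.
ΔL = 0, ±1 (not L=0↔0): L: 5 → 0, ΔL = -5 — ✗.
ΔS = 0: S: 1/2 → 1/2 — ✓.
Rule(s) violated: parity, ΔL, ΔJ.

forbidden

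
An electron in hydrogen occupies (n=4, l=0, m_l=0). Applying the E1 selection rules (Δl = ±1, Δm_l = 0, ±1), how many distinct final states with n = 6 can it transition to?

3

E1 requires Δl = ±1, so l_f ∈ {-1, 1}; with 0 ≤ l_f ≤ n_f−1 = 5, the allowed l_f values are {1}.
For l_f = 1: m_f ∈ {m_i−1, m_i, m_i+1} ∩ [−1, 1] = {-1, 0, 1} → 3 states.
Total: 3.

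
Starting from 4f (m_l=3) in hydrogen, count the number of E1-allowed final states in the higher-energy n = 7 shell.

E1 requires Δl = ±1, so l_f ∈ {2, 4}; with 0 ≤ l_f ≤ n_f−1 = 6, the allowed l_f values are {2, 4}.
For l_f = 2: m_f ∈ {m_i−1, m_i, m_i+1} ∩ [−2, 2] = {2} → 1 state.
For l_f = 4: m_f ∈ {m_i−1, m_i, m_i+1} ∩ [−4, 4] = {2, 3, 4} → 3 states.
Total: 4.

4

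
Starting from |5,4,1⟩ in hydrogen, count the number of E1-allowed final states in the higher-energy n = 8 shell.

6

E1 requires Δl = ±1, so l_f ∈ {3, 5}; with 0 ≤ l_f ≤ n_f−1 = 7, the allowed l_f values are {3, 5}.
For l_f = 3: m_f ∈ {m_i−1, m_i, m_i+1} ∩ [−3, 3] = {0, 1, 2} → 3 states.
For l_f = 5: m_f ∈ {m_i−1, m_i, m_i+1} ∩ [−5, 5] = {0, 1, 2} → 3 states.
Total: 6.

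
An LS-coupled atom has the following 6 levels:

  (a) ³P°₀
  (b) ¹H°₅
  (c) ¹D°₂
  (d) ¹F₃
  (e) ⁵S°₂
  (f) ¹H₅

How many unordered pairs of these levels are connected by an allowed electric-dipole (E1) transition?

2

(a)–(b): forbidden (parity, ΔS, ΔL, ΔJ).
(a)–(c): forbidden (parity, ΔS, ΔJ).
(a)–(d): forbidden (ΔS, ΔL, ΔJ).
(a)–(e): forbidden (parity, ΔS, ΔJ).
(a)–(f): forbidden (ΔS, ΔL, ΔJ).
(b)–(c): forbidden (parity, ΔL, ΔJ).
(b)–(d): forbidden (ΔL, ΔJ).
(b)–(e): forbidden (parity, ΔS, ΔL, ΔJ).
(b)–(f): allowed.
(c)–(d): allowed.
(c)–(e): forbidden (parity, ΔS, ΔL).
(c)–(f): forbidden (ΔL, ΔJ).
(d)–(e): forbidden (ΔS, ΔL).
(d)–(f): forbidden (parity, ΔL, ΔJ).
(e)–(f): forbidden (ΔS, ΔL, ΔJ).
Allowed pairs: 2 of 15.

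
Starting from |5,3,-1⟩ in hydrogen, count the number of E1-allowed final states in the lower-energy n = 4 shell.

E1 requires Δl = ±1, so l_f ∈ {2, 4}; with 0 ≤ l_f ≤ n_f−1 = 3, the allowed l_f values are {2}.
For l_f = 2: m_f ∈ {m_i−1, m_i, m_i+1} ∩ [−2, 2] = {-2, -1, 0} → 3 states.
Total: 3.

3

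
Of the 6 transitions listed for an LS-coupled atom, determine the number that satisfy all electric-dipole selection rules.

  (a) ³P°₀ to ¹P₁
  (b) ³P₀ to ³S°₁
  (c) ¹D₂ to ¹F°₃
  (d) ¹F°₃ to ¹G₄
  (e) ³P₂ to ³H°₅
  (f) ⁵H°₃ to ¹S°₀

(a) forbidden (ΔS fails)
(b) allowed
(c) allowed
(d) allowed
(e) forbidden (ΔL, ΔJ fail)
(f) forbidden (parity, ΔS, ΔL, ΔJ fail)
Total allowed: 3 of 6.

3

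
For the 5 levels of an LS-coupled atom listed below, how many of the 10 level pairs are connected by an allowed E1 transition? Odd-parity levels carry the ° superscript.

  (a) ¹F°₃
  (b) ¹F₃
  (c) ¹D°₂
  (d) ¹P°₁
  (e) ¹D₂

(a)–(b): allowed.
(a)–(c): forbidden (parity).
(a)–(d): forbidden (parity, ΔL, ΔJ).
(a)–(e): allowed.
(b)–(c): allowed.
(b)–(d): forbidden (ΔL, ΔJ).
(b)–(e): forbidden (parity).
(c)–(d): forbidden (parity).
(c)–(e): allowed.
(d)–(e): allowed.
Allowed pairs: 5 of 10.

5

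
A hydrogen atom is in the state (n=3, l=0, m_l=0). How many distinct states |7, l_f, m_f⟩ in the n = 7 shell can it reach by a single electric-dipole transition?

3

E1 requires Δl = ±1, so l_f ∈ {-1, 1}; with 0 ≤ l_f ≤ n_f−1 = 6, the allowed l_f values are {1}.
For l_f = 1: m_f ∈ {m_i−1, m_i, m_i+1} ∩ [−1, 1] = {-1, 0, 1} → 3 states.
Total: 3.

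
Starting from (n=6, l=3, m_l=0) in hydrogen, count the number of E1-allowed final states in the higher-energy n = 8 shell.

E1 requires Δl = ±1, so l_f ∈ {2, 4}; with 0 ≤ l_f ≤ n_f−1 = 7, the allowed l_f values are {2, 4}.
For l_f = 2: m_f ∈ {m_i−1, m_i, m_i+1} ∩ [−2, 2] = {-1, 0, 1} → 3 states.
For l_f = 4: m_f ∈ {m_i−1, m_i, m_i+1} ∩ [−4, 4] = {-1, 0, 1} → 3 states.
Total: 6.

6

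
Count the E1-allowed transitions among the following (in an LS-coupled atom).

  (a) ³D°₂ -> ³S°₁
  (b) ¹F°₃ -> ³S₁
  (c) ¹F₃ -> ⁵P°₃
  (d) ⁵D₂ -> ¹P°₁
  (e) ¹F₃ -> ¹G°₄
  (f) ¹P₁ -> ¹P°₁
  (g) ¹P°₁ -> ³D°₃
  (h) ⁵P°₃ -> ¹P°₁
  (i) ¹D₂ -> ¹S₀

2

(a) forbidden (parity, ΔL fail)
(b) forbidden (ΔS, ΔL, ΔJ fail)
(c) forbidden (ΔS, ΔL fail)
(d) forbidden (ΔS fails)
(e) allowed
(f) allowed
(g) forbidden (parity, ΔS, ΔJ fail)
(h) forbidden (parity, ΔS, ΔJ fail)
(i) forbidden (parity, ΔL, ΔJ fail)
Total allowed: 2 of 9.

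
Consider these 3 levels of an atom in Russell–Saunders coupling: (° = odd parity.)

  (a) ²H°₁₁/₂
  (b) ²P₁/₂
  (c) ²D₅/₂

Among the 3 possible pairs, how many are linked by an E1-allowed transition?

0

(a)–(b): forbidden (ΔL, ΔJ).
(a)–(c): forbidden (ΔL, ΔJ).
(b)–(c): forbidden (parity, ΔJ).
Allowed pairs: 0 of 3.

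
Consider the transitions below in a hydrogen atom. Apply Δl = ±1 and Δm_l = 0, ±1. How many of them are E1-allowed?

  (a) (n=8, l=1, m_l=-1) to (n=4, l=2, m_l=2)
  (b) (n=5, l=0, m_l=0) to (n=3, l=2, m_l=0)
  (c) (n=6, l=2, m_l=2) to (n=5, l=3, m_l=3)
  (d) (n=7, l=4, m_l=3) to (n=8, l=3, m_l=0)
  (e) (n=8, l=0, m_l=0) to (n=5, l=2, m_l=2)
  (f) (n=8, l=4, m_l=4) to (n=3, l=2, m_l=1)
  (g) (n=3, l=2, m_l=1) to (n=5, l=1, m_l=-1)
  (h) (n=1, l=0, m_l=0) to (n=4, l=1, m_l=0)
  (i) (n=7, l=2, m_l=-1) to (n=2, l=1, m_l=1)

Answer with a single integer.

(a) forbidden — Δm_l = +3 (E1 requires Δm_l = 0, ±1)
(b) forbidden — Δl = +2 (E1 requires Δl = ±1)
(c) allowed
(d) forbidden — Δm_l = -3 (E1 requires Δm_l = 0, ±1)
(e) forbidden — Δl = +2 (E1 requires Δl = ±1); Δm_l = +2 (E1 requires Δm_l = 0, ±1)
(f) forbidden — Δl = -2 (E1 requires Δl = ±1); Δm_l = -3 (E1 requires Δm_l = 0, ±1)
(g) forbidden — Δm_l = -2 (E1 requires Δm_l = 0, ±1)
(h) allowed
(i) forbidden — Δm_l = +2 (E1 requires Δm_l = 0, ±1)
Total allowed: 2 of 9.

2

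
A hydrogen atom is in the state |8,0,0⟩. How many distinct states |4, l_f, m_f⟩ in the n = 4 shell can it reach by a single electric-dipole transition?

E1 requires Δl = ±1, so l_f ∈ {-1, 1}; with 0 ≤ l_f ≤ n_f−1 = 3, the allowed l_f values are {1}.
For l_f = 1: m_f ∈ {m_i−1, m_i, m_i+1} ∩ [−1, 1] = {-1, 0, 1} → 3 states.
Total: 3.

3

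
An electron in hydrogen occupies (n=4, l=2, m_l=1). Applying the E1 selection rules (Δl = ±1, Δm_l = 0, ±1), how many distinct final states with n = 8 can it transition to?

E1 requires Δl = ±1, so l_f ∈ {1, 3}; with 0 ≤ l_f ≤ n_f−1 = 7, the allowed l_f values are {1, 3}.
For l_f = 1: m_f ∈ {m_i−1, m_i, m_i+1} ∩ [−1, 1] = {0, 1} → 2 states.
For l_f = 3: m_f ∈ {m_i−1, m_i, m_i+1} ∩ [−3, 3] = {0, 1, 2} → 3 states.
Total: 5.

5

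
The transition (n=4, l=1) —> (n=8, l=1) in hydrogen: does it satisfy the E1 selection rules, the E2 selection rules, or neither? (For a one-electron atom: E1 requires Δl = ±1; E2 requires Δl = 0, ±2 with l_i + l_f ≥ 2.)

Δl = 1 − 1 = +0; l_i + l_f = 2.
E1 (Δl = ±1): not satisfied.
E2 (Δl = 0,±2, l_i+l_f ≥ 2): satisfied.

E2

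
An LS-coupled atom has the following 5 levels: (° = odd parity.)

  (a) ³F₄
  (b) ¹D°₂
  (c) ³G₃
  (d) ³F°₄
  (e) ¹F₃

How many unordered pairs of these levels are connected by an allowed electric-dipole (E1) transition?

(a)–(b): forbidden (ΔS, ΔJ).
(a)–(c): forbidden (parity).
(a)–(d): allowed.
(a)–(e): forbidden (parity, ΔS).
(b)–(c): forbidden (ΔS, ΔL).
(b)–(d): forbidden (parity, ΔS, ΔJ).
(b)–(e): allowed.
(c)–(d): allowed.
(c)–(e): forbidden (parity, ΔS).
(d)–(e): forbidden (ΔS).
Allowed pairs: 3 of 10.

3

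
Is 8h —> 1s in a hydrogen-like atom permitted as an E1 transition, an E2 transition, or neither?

Δl = 0 − 5 = -5; l_i + l_f = 5.
E1 (Δl = ±1): not satisfied.
E2 (Δl = 0,±2, l_i+l_f ≥ 2): not satisfied.

neither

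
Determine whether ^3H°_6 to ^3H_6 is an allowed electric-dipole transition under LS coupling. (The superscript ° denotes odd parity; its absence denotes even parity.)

Initial level: S=1, L=5, J=6, parity odd. Final level: S=1, L=5, J=6, parity even.
Parity must change: odd → even — passes.
ΔS = 0: S: 1 → 1 — passes.
ΔL = 0, ±1 (not L=0↔0): L: 5 → 5, ΔL = +0 — passes.
ΔJ = 0, ±1 (not J=0↔0): J: 6 → 6, ΔJ = +0 — passes.
All four E1 rules are satisfied.

allowed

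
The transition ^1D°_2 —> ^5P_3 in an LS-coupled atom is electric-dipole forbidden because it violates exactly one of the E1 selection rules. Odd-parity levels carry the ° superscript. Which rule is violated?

the ΔS = 0 rule

Reading off the term symbols: S 0→2, L 2→1, J 2→3, parity odd→even.
ΔS = 0: S: 0 → 2 — fails.
ΔJ = 0, ±1 (not J=0↔0): J: 2 → 3, ΔJ = +1 — passes.
Parity must change: odd → even — passes.
ΔL = 0, ±1 (not L=0↔0): L: 2 → 1, ΔL = -1 — passes.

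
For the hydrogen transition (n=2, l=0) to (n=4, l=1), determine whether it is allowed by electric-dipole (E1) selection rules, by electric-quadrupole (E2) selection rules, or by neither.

Δl = 1 − 0 = +1; l_i + l_f = 1.
E1 (Δl = ±1): satisfied.
E2 (Δl = 0,±2, l_i+l_f ≥ 2): not satisfied.

E1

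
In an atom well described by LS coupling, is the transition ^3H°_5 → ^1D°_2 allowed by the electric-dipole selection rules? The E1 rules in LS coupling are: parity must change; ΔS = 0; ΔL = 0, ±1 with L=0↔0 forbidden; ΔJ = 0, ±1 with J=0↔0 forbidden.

forbidden

Reading off the term symbols: S 1→0, L 5→2, J 5→2, parity odd→odd.
Parity must change: odd → odd — violated.
ΔS = 0: S: 1 → 0 — violated.
ΔJ = 0, ±1 (not J=0↔0): J: 5 → 2, ΔJ = -3 — violated.
ΔL = 0, ±1 (not L=0↔0): L: 5 → 2, ΔL = -3 — violated.
Rule(s) violated: parity, ΔS, ΔL, ΔJ.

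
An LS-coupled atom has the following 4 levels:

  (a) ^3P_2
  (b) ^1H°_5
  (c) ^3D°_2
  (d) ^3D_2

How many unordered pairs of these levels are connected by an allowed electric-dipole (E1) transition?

(a)–(b): forbidden (ΔS, ΔL, ΔJ).
(a)–(c): allowed.
(a)–(d): forbidden (parity).
(b)–(c): forbidden (parity, ΔS, ΔL, ΔJ).
(b)–(d): forbidden (ΔS, ΔL, ΔJ).
(c)–(d): allowed.
Allowed pairs: 2 of 6.

2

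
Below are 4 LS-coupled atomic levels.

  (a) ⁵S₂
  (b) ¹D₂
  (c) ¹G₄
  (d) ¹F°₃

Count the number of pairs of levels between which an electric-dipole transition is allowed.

2

(a)–(b): forbidden (parity, ΔS, ΔL).
(a)–(c): forbidden (parity, ΔS, ΔL, ΔJ).
(a)–(d): forbidden (ΔS, ΔL).
(b)–(c): forbidden (parity, ΔL, ΔJ).
(b)–(d): allowed.
(c)–(d): allowed.
Allowed pairs: 2 of 6.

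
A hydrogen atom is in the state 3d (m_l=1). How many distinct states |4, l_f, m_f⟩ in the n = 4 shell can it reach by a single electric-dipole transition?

E1 requires Δl = ±1, so l_f ∈ {1, 3}; with 0 ≤ l_f ≤ n_f−1 = 3, the allowed l_f values are {1, 3}.
For l_f = 1: m_f ∈ {m_i−1, m_i, m_i+1} ∩ [−1, 1] = {0, 1} → 2 states.
For l_f = 3: m_f ∈ {m_i−1, m_i, m_i+1} ∩ [−3, 3] = {0, 1, 2} → 3 states.
Total: 5.

5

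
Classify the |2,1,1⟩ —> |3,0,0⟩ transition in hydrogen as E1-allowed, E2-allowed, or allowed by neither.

E1

Δl = 0 − 1 = -1; l_i + l_f = 1.
Δm_l = -1.
E1 (Δl = ±1, |Δm_l| ≤ 1): satisfied.
E2 (Δl = 0,±2, l_i+l_f ≥ 2, |Δm_l| ≤ 2): not satisfied.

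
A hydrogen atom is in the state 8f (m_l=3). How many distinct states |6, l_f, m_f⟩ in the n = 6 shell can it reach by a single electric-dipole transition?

4

E1 requires Δl = ±1, so l_f ∈ {2, 4}; with 0 ≤ l_f ≤ n_f−1 = 5, the allowed l_f values are {2, 4}.
For l_f = 2: m_f ∈ {m_i−1, m_i, m_i+1} ∩ [−2, 2] = {2} → 1 state.
For l_f = 4: m_f ∈ {m_i−1, m_i, m_i+1} ∩ [−4, 4] = {2, 3, 4} → 3 states.
Total: 4.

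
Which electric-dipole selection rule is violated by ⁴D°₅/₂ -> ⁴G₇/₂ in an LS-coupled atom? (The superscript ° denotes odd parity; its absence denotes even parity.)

the ΔL = 0, ±1 rule

Reading off the term symbols: S 3/2→3/2, L 2→4, J 5/2→7/2, parity odd→even.
ΔL = 0, ±1 (not L=0↔0): L: 2 → 4, ΔL = +2 — ✗.
Parity must change: odd → even — ✓.
ΔS = 0: S: 3/2 → 3/2 — ✓.
ΔJ = 0, ±1 (not J=0↔0): J: 5/2 → 7/2, ΔJ = +1 — ✓.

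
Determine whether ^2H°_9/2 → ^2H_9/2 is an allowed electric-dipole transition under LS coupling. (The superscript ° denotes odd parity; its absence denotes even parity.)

allowed

Parity must change: odd → even — passes.
ΔS = 0: S: 1/2 → 1/2 — passes.
ΔL = 0, ±1 (not L=0↔0): L: 5 → 5, ΔL = +0 — passes.
ΔJ = 0, ±1 (not J=0↔0): J: 9/2 → 9/2, ΔJ = +0 — passes.
All four E1 rules are satisfied.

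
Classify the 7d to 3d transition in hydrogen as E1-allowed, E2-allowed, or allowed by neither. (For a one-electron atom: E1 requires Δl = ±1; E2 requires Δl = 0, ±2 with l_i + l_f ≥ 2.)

Δl = 2 − 2 = +0; l_i + l_f = 4.
E1 (Δl = ±1): not satisfied.
E2 (Δl = 0,±2, l_i+l_f ≥ 2): satisfied.

E2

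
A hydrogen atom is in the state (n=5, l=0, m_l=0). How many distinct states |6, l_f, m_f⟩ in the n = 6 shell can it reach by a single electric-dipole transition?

E1 requires Δl = ±1, so l_f ∈ {-1, 1}; with 0 ≤ l_f ≤ n_f−1 = 5, the allowed l_f values are {1}.
For l_f = 1: m_f ∈ {m_i−1, m_i, m_i+1} ∩ [−1, 1] = {-1, 0, 1} → 3 states.
Total: 3.

3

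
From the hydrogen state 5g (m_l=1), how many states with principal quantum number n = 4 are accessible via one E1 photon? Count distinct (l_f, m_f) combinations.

3

E1 requires Δl = ±1, so l_f ∈ {3, 5}; with 0 ≤ l_f ≤ n_f−1 = 3, the allowed l_f values are {3}.
For l_f = 3: m_f ∈ {m_i−1, m_i, m_i+1} ∩ [−3, 3] = {0, 1, 2} → 3 states.
Total: 3.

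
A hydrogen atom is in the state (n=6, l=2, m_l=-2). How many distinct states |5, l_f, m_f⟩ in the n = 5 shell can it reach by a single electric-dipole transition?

E1 requires Δl = ±1, so l_f ∈ {1, 3}; with 0 ≤ l_f ≤ n_f−1 = 4, the allowed l_f values are {1, 3}.
For l_f = 1: m_f ∈ {m_i−1, m_i, m_i+1} ∩ [−1, 1] = {-1} → 1 state.
For l_f = 3: m_f ∈ {m_i−1, m_i, m_i+1} ∩ [−3, 3] = {-3, -2, -1} → 3 states.
Total: 4.

4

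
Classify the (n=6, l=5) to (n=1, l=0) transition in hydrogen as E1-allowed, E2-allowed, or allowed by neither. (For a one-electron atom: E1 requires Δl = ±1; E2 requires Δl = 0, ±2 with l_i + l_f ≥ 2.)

neither

Δl = 0 − 5 = -5; l_i + l_f = 5.
E1 (Δl = ±1): not satisfied.
E2 (Δl = 0,±2, l_i+l_f ≥ 2): not satisfied.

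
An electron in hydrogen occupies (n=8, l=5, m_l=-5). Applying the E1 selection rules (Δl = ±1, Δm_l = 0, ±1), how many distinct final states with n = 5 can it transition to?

E1 requires Δl = ±1, so l_f ∈ {4, 6}; with 0 ≤ l_f ≤ n_f−1 = 4, the allowed l_f values are {4}.
For l_f = 4: m_f ∈ {m_i−1, m_i, m_i+1} ∩ [−4, 4] = {-4} → 1 state.
Total: 1.

1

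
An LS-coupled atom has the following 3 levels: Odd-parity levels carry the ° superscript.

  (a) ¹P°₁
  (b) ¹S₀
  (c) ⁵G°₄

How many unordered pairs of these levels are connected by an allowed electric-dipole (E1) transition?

(a)–(b): allowed.
(a)–(c): forbidden (parity, ΔS, ΔL, ΔJ).
(b)–(c): forbidden (ΔS, ΔL, ΔJ).
Allowed pairs: 1 of 3.

1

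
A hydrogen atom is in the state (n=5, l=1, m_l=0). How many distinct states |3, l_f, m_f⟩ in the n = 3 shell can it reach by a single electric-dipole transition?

E1 requires Δl = ±1, so l_f ∈ {0, 2}; with 0 ≤ l_f ≤ n_f−1 = 2, the allowed l_f values are {0, 2}.
For l_f = 0: m_f ∈ {m_i−1, m_i, m_i+1} ∩ [−0, 0] = {0} → 1 state.
For l_f = 2: m_f ∈ {m_i−1, m_i, m_i+1} ∩ [−2, 2] = {-1, 0, 1} → 3 states.
Total: 4.

4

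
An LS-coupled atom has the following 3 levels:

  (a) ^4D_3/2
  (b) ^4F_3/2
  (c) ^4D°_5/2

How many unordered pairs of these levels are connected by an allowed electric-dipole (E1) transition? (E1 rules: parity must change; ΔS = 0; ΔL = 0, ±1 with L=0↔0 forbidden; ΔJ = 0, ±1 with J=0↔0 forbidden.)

2

(a)–(b): forbidden (parity).
(a)–(c): allowed.
(b)–(c): allowed.
Allowed pairs: 2 of 3.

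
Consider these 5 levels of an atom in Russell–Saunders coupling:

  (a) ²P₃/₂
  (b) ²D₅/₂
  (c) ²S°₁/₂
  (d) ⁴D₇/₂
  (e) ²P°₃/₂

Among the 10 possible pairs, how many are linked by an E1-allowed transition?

(a)–(b): forbidden (parity).
(a)–(c): allowed.
(a)–(d): forbidden (parity, ΔS, ΔJ).
(a)–(e): allowed.
(b)–(c): forbidden (ΔL, ΔJ).
(b)–(d): forbidden (parity, ΔS).
(b)–(e): allowed.
(c)–(d): forbidden (ΔS, ΔL, ΔJ).
(c)–(e): forbidden (parity).
(d)–(e): forbidden (ΔS, ΔJ).
Allowed pairs: 3 of 10.

3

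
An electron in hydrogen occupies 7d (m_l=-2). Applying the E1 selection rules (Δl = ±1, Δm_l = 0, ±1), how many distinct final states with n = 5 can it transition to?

E1 requires Δl = ±1, so l_f ∈ {1, 3}; with 0 ≤ l_f ≤ n_f−1 = 4, the allowed l_f values are {1, 3}.
For l_f = 1: m_f ∈ {m_i−1, m_i, m_i+1} ∩ [−1, 1] = {-1} → 1 state.
For l_f = 3: m_f ∈ {m_i−1, m_i, m_i+1} ∩ [−3, 3] = {-3, -2, -1} → 3 states.
Total: 4.

4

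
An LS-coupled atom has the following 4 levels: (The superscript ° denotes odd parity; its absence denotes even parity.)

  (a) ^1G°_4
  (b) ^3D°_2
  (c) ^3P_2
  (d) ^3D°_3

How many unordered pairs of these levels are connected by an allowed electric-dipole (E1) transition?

2

(a)–(b): forbidden (parity, ΔS, ΔL, ΔJ).
(a)–(c): forbidden (ΔS, ΔL, ΔJ).
(a)–(d): forbidden (parity, ΔS, ΔL).
(b)–(c): allowed.
(b)–(d): forbidden (parity).
(c)–(d): allowed.
Allowed pairs: 2 of 6.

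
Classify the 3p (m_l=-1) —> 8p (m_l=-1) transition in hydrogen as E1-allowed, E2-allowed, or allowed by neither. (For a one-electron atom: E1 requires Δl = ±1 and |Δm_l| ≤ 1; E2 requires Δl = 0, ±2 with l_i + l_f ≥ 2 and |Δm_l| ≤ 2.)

E2

Δl = 1 − 1 = +0; l_i + l_f = 2.
Δm_l = +0.
E1 (Δl = ±1, |Δm_l| ≤ 1): not satisfied.
E2 (Δl = 0,±2, l_i+l_f ≥ 2, |Δm_l| ≤ 2): satisfied.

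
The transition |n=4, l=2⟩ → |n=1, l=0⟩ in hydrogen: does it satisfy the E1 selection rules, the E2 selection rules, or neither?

E2

Δl = 0 − 2 = -2; l_i + l_f = 2.
E1 (Δl = ±1): not satisfied.
E2 (Δl = 0,±2, l_i+l_f ≥ 2): satisfied.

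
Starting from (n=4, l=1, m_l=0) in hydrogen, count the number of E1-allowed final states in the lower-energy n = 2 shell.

1

E1 requires Δl = ±1, so l_f ∈ {0, 2}; with 0 ≤ l_f ≤ n_f−1 = 1, the allowed l_f values are {0}.
For l_f = 0: m_f ∈ {m_i−1, m_i, m_i+1} ∩ [−0, 0] = {0} → 1 state.
Total: 1.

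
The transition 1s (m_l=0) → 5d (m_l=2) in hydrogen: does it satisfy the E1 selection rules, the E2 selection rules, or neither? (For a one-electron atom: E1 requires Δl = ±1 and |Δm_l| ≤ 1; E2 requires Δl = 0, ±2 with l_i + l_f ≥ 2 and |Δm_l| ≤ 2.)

E2

Δl = 2 − 0 = +2; l_i + l_f = 2.
Δm_l = +2.
E1 (Δl = ±1, |Δm_l| ≤ 1): not satisfied.
E2 (Δl = 0,±2, l_i+l_f ≥ 2, |Δm_l| ≤ 2): satisfied.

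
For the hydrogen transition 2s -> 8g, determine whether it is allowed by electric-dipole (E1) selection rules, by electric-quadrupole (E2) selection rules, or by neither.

Δl = 4 − 0 = +4; l_i + l_f = 4.
E1 (Δl = ±1): not satisfied.
E2 (Δl = 0,±2, l_i+l_f ≥ 2): not satisfied.

neither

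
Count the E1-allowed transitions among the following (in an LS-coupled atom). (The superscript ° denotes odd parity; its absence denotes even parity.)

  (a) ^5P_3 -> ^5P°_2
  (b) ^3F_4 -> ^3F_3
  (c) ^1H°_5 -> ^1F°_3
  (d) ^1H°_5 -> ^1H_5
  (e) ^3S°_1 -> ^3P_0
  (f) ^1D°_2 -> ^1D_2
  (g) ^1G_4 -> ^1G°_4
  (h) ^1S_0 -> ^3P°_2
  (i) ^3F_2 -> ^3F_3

(a) allowed
(b) forbidden (parity fails)
(c) forbidden (parity, ΔL, ΔJ fail)
(d) allowed
(e) allowed
(f) allowed
(g) allowed
(h) forbidden (ΔS, ΔJ fail)
(i) forbidden (parity fails)
Total allowed: 5 of 9.

5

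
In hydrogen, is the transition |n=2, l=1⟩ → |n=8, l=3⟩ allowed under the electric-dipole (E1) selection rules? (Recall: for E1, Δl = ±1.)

forbidden

l: 1 → 3 (Δl = +2). Δl = ±1 fails.
The transition is electric-dipole forbidden.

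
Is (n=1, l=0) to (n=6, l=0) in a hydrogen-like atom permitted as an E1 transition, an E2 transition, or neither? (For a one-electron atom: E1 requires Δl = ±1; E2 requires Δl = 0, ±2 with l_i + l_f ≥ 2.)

neither

Δl = 0 − 0 = +0; l_i + l_f = 0.
E1 (Δl = ±1): not satisfied.
E2 (Δl = 0,±2, l_i+l_f ≥ 2): not satisfied.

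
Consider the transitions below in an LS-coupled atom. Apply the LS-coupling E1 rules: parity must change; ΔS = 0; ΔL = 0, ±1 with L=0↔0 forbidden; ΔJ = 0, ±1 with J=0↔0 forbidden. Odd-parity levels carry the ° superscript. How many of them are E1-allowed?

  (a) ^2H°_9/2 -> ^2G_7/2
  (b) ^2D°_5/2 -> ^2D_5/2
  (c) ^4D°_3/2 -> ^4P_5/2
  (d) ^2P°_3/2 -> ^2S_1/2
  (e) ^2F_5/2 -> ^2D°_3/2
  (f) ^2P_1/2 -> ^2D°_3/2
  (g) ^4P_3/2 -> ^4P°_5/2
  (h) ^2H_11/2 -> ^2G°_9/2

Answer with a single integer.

8

(a) allowed
(b) allowed
(c) allowed
(d) allowed
(e) allowed
(f) allowed
(g) allowed
(h) allowed
Total allowed: 8 of 8.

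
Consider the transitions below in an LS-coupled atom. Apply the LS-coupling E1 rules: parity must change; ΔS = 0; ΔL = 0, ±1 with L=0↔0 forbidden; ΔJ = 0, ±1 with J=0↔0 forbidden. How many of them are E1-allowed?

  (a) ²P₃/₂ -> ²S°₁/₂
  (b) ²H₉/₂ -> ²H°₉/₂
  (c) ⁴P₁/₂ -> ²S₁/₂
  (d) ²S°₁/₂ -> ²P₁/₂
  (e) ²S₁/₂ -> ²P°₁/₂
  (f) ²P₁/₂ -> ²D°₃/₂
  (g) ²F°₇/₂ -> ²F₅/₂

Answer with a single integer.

6

(a) allowed
(b) allowed
(c) forbidden (parity, ΔS fail)
(d) allowed
(e) allowed
(f) allowed
(g) allowed
Total allowed: 6 of 7.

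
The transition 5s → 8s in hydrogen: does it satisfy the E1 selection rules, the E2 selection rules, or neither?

Δl = 0 − 0 = +0; l_i + l_f = 0.
E1 (Δl = ±1): not satisfied.
E2 (Δl = 0,±2, l_i+l_f ≥ 2): not satisfied.

neither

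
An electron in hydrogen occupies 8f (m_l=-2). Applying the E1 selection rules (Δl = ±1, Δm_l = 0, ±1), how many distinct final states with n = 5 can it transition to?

5

E1 requires Δl = ±1, so l_f ∈ {2, 4}; with 0 ≤ l_f ≤ n_f−1 = 4, the allowed l_f values are {2, 4}.
For l_f = 2: m_f ∈ {m_i−1, m_i, m_i+1} ∩ [−2, 2] = {-2, -1} → 2 states.
For l_f = 4: m_f ∈ {m_i−1, m_i, m_i+1} ∩ [−4, 4] = {-3, -2, -1} → 3 states.
Total: 5.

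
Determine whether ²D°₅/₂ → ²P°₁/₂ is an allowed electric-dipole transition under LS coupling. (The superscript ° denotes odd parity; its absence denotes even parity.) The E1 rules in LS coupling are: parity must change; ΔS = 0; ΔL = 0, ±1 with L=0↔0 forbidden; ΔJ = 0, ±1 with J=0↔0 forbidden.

Parity must change: odd → odd — fails.
ΔS = 0: S: 1/2 → 1/2 — ok.
ΔL = 0, ±1 (not L=0↔0): L: 2 → 1, ΔL = -1 — ok.
ΔJ = 0, ±1 (not J=0↔0): J: 5/2 → 1/2, ΔJ = -2 — fails.
Rule(s) violated: parity, ΔJ.

forbidden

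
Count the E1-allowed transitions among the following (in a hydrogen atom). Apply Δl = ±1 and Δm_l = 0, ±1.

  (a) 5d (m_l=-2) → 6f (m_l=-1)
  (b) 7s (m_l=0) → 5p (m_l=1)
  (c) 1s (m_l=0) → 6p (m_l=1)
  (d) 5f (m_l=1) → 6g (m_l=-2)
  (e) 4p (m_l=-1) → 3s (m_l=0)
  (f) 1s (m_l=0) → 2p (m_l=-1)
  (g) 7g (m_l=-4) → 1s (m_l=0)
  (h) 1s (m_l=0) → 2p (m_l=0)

6

(a) allowed
(b) allowed
(c) allowed
(d) forbidden — Δm_l = -3 (E1 requires Δm_l = 0, ±1)
(e) allowed
(f) allowed
(g) forbidden — Δl = -4 (E1 requires Δl = ±1); Δm_l = +4 (E1 requires Δm_l = 0, ±1)
(h) allowed
Total allowed: 6 of 8.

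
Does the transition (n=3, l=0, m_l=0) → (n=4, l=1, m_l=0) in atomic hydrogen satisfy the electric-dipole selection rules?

allowed

Δl = 1 − 0 = +1; the E1 rule Δl = ±1 is ok.
m_l: 0 → 0 (Δm_l = +0). |Δm_l| ≤ 1 ok.
All E1 selection rules are satisfied.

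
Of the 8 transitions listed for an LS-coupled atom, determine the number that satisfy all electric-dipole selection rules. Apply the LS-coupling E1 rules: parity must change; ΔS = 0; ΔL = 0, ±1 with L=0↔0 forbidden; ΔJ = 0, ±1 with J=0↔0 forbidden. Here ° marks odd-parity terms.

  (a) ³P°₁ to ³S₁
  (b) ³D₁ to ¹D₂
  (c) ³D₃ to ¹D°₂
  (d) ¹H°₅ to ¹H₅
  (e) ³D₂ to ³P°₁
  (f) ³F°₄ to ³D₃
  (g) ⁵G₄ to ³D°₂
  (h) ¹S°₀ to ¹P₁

(a) allowed
(b) forbidden (parity, ΔS fail)
(c) forbidden (ΔS fails)
(d) allowed
(e) allowed
(f) allowed
(g) forbidden (ΔS, ΔL, ΔJ fail)
(h) allowed
Total allowed: 5 of 8.

5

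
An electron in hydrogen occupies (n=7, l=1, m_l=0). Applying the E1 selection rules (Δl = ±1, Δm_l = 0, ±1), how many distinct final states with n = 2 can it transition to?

1

E1 requires Δl = ±1, so l_f ∈ {0, 2}; with 0 ≤ l_f ≤ n_f−1 = 1, the allowed l_f values are {0}.
For l_f = 0: m_f ∈ {m_i−1, m_i, m_i+1} ∩ [−0, 0] = {0} → 1 state.
Total: 1.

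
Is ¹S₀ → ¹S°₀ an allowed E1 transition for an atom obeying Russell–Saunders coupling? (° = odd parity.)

Initial level: S=0, L=0, J=0, parity even. Final level: S=0, L=0, J=0, parity odd.
ΔJ = 0, ±1 (not J=0↔0): J: 0 → 0, ΔJ = +0 — violated.
Parity must change: even → odd — satisfied.
ΔS = 0: S: 0 → 0 — satisfied.
ΔL = 0, ±1 (not L=0↔0): L: 0 → 0, ΔL = +0 — violated.
Rule(s) violated: ΔL, ΔJ.

forbidden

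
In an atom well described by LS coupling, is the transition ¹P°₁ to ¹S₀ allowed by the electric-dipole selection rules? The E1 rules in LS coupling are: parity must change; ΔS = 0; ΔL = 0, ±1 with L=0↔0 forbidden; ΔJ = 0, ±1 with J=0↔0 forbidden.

allowed

ΔJ = 0, ±1 (not J=0↔0): J: 1 → 0, ΔJ = -1 — ok.
ΔL = 0, ±1 (not L=0↔0): L: 1 → 0, ΔL = -1 — ok.
Parity must change: odd → even — ok.
ΔS = 0: S: 0 → 0 — ok.
All four E1 rules are satisfied.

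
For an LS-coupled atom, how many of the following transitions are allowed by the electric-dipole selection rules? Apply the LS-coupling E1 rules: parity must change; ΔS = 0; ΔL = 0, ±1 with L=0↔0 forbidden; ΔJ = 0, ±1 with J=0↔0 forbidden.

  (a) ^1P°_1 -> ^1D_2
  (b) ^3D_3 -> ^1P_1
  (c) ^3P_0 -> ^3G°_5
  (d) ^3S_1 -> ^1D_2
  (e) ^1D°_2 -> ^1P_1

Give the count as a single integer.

2

(a) allowed
(b) forbidden (parity, ΔS, ΔJ fail)
(c) forbidden (ΔL, ΔJ fail)
(d) forbidden (parity, ΔS, ΔL fail)
(e) allowed
Total allowed: 2 of 5.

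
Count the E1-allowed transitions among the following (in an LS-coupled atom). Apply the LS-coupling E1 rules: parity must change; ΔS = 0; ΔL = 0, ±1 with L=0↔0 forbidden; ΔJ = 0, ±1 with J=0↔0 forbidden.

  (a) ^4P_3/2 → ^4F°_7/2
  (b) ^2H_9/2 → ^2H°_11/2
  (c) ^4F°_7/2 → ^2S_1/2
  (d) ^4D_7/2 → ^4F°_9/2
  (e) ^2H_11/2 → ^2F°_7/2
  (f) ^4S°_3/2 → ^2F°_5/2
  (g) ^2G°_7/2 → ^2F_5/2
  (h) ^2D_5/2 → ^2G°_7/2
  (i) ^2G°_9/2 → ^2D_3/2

(a) forbidden (ΔL, ΔJ fail)
(b) allowed
(c) forbidden (ΔS, ΔL, ΔJ fail)
(d) allowed
(e) forbidden (ΔL, ΔJ fail)
(f) forbidden (parity, ΔS, ΔL fail)
(g) allowed
(h) forbidden (ΔL fails)
(i) forbidden (ΔL, ΔJ fail)
Total allowed: 3 of 9.

3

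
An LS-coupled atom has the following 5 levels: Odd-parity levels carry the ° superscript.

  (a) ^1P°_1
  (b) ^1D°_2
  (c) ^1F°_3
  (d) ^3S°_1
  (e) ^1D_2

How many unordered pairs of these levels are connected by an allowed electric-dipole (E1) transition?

(a)–(b): forbidden (parity).
(a)–(c): forbidden (parity, ΔL, ΔJ).
(a)–(d): forbidden (parity, ΔS).
(a)–(e): allowed.
(b)–(c): forbidden (parity).
(b)–(d): forbidden (parity, ΔS, ΔL).
(b)–(e): allowed.
(c)–(d): forbidden (parity, ΔS, ΔL, ΔJ).
(c)–(e): allowed.
(d)–(e): forbidden (ΔS, ΔL).
Allowed pairs: 3 of 10.

3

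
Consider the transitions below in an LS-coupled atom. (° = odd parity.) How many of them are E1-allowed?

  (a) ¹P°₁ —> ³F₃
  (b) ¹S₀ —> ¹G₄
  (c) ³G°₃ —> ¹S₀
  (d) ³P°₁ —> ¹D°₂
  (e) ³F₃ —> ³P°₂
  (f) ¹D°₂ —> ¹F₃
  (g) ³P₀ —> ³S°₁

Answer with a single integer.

2

(a) forbidden (ΔS, ΔL, ΔJ fail)
(b) forbidden (parity, ΔL, ΔJ fail)
(c) forbidden (ΔS, ΔL, ΔJ fail)
(d) forbidden (parity, ΔS fail)
(e) forbidden (ΔL fails)
(f) allowed
(g) allowed
Total allowed: 2 of 7.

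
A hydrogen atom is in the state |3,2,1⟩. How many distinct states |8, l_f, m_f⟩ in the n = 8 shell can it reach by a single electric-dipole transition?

E1 requires Δl = ±1, so l_f ∈ {1, 3}; with 0 ≤ l_f ≤ n_f−1 = 7, the allowed l_f values are {1, 3}.
For l_f = 1: m_f ∈ {m_i−1, m_i, m_i+1} ∩ [−1, 1] = {0, 1} → 2 states.
For l_f = 3: m_f ∈ {m_i−1, m_i, m_i+1} ∩ [−3, 3] = {0, 1, 2} → 3 states.
Total: 5.

5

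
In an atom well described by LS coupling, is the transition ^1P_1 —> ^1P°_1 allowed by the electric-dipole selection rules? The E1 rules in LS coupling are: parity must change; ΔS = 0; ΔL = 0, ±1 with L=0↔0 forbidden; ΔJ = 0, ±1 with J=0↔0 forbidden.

Initial level: S=0, L=1, J=1, parity even. Final level: S=0, L=1, J=1, parity odd.
Parity must change: even → odd — ok.
ΔS = 0: S: 0 → 0 — ok.
ΔL = 0, ±1 (not L=0↔0): L: 1 → 1, ΔL = +0 — ok.
ΔJ = 0, ±1 (not J=0↔0): J: 1 → 1, ΔJ = +0 — ok.
All four E1 rules are satisfied.

allowed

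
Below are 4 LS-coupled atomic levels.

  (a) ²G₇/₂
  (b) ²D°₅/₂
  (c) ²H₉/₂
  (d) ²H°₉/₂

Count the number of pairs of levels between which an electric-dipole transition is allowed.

(a)–(b): forbidden (ΔL).
(a)–(c): forbidden (parity).
(a)–(d): allowed.
(b)–(c): forbidden (ΔL, ΔJ).
(b)–(d): forbidden (parity, ΔL, ΔJ).
(c)–(d): allowed.
Allowed pairs: 2 of 6.

2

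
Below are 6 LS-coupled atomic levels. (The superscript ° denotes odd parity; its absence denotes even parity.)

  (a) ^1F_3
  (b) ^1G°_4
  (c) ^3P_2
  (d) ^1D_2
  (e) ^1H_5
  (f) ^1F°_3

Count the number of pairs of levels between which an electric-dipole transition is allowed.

4

(a)–(b): allowed.
(a)–(c): forbidden (parity, ΔS, ΔL).
(a)–(d): forbidden (parity).
(a)–(e): forbidden (parity, ΔL, ΔJ).
(a)–(f): allowed.
(b)–(c): forbidden (ΔS, ΔL, ΔJ).
(b)–(d): forbidden (ΔL, ΔJ).
(b)–(e): allowed.
(b)–(f): forbidden (parity).
(c)–(d): forbidden (parity, ΔS).
(c)–(e): forbidden (parity, ΔS, ΔL, ΔJ).
(c)–(f): forbidden (ΔS, ΔL).
(d)–(e): forbidden (parity, ΔL, ΔJ).
(d)–(f): allowed.
(e)–(f): forbidden (ΔL, ΔJ).
Allowed pairs: 4 of 15.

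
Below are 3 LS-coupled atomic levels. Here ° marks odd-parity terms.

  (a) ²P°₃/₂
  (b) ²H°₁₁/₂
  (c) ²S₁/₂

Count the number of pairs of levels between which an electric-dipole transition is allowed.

1

(a)–(b): forbidden (parity, ΔL, ΔJ).
(a)–(c): allowed.
(b)–(c): forbidden (ΔL, ΔJ).
Allowed pairs: 1 of 3.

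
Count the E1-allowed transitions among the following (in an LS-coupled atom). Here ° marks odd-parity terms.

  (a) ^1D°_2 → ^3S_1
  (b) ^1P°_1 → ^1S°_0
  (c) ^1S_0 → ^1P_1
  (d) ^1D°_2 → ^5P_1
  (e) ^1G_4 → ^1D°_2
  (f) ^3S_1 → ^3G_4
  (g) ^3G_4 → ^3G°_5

(a) forbidden (ΔS, ΔL fail)
(b) forbidden (parity fails)
(c) forbidden (parity fails)
(d) forbidden (ΔS fails)
(e) forbidden (ΔL, ΔJ fail)
(f) forbidden (parity, ΔL, ΔJ fail)
(g) allowed
Total allowed: 1 of 7.

1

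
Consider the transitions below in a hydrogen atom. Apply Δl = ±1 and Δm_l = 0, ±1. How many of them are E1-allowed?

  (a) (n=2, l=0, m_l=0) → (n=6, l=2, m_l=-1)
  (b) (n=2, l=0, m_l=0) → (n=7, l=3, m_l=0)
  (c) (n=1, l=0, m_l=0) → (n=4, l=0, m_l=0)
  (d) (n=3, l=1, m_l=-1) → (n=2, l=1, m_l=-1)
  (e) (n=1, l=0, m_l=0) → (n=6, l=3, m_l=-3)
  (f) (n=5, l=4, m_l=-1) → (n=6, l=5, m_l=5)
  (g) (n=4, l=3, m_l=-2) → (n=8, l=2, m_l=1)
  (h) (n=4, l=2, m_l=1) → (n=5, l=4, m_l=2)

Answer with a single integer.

(a) forbidden — Δl = +2 (E1 requires Δl = ±1)
(b) forbidden — Δl = +3 (E1 requires Δl = ±1)
(c) forbidden — Δl = +0 (E1 requires Δl = ±1)
(d) forbidden — Δl = +0 (E1 requires Δl = ±1)
(e) forbidden — Δl = +3 (E1 requires Δl = ±1); Δm_l = -3 (E1 requires Δm_l = 0, ±1)
(f) forbidden — Δm_l = +6 (E1 requires Δm_l = 0, ±1)
(g) forbidden — Δm_l = +3 (E1 requires Δm_l = 0, ±1)
(h) forbidden — Δl = +2 (E1 requires Δl = ±1)
Total allowed: 0 of 8.

0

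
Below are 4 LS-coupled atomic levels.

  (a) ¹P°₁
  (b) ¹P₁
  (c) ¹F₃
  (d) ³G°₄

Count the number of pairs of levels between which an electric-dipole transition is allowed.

(a)–(b): allowed.
(a)–(c): forbidden (ΔL, ΔJ).
(a)–(d): forbidden (parity, ΔS, ΔL, ΔJ).
(b)–(c): forbidden (parity, ΔL, ΔJ).
(b)–(d): forbidden (ΔS, ΔL, ΔJ).
(c)–(d): forbidden (ΔS).
Allowed pairs: 1 of 6.

1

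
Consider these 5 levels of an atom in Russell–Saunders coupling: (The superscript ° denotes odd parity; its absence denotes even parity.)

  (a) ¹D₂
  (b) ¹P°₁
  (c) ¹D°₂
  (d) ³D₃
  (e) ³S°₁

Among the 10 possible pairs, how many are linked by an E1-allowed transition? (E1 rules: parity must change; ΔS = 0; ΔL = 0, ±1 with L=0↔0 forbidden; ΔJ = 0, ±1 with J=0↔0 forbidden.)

2

(a)–(b): allowed.
(a)–(c): allowed.
(a)–(d): forbidden (parity, ΔS).
(a)–(e): forbidden (ΔS, ΔL).
(b)–(c): forbidden (parity).
(b)–(d): forbidden (ΔS, ΔJ).
(b)–(e): forbidden (parity, ΔS).
(c)–(d): forbidden (ΔS).
(c)–(e): forbidden (parity, ΔS, ΔL).
(d)–(e): forbidden (ΔL, ΔJ).
Allowed pairs: 2 of 10.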